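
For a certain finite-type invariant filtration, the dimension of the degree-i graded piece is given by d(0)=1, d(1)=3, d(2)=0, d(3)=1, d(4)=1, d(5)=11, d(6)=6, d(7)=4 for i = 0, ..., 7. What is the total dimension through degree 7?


Total dimension = d(0) + d(1) + ... + d(7)
= 1 + 3 + 0 + 1 + 1 + 11 + 6 + 4
= 27

27


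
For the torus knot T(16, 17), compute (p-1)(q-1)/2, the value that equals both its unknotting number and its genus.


For a torus knot T(p,q), both the unknotting number and genus equal (p-1)(q-1)/2.
= (16-1)(17-1)/2
= 15*16/2
= 240/2 = 120

120


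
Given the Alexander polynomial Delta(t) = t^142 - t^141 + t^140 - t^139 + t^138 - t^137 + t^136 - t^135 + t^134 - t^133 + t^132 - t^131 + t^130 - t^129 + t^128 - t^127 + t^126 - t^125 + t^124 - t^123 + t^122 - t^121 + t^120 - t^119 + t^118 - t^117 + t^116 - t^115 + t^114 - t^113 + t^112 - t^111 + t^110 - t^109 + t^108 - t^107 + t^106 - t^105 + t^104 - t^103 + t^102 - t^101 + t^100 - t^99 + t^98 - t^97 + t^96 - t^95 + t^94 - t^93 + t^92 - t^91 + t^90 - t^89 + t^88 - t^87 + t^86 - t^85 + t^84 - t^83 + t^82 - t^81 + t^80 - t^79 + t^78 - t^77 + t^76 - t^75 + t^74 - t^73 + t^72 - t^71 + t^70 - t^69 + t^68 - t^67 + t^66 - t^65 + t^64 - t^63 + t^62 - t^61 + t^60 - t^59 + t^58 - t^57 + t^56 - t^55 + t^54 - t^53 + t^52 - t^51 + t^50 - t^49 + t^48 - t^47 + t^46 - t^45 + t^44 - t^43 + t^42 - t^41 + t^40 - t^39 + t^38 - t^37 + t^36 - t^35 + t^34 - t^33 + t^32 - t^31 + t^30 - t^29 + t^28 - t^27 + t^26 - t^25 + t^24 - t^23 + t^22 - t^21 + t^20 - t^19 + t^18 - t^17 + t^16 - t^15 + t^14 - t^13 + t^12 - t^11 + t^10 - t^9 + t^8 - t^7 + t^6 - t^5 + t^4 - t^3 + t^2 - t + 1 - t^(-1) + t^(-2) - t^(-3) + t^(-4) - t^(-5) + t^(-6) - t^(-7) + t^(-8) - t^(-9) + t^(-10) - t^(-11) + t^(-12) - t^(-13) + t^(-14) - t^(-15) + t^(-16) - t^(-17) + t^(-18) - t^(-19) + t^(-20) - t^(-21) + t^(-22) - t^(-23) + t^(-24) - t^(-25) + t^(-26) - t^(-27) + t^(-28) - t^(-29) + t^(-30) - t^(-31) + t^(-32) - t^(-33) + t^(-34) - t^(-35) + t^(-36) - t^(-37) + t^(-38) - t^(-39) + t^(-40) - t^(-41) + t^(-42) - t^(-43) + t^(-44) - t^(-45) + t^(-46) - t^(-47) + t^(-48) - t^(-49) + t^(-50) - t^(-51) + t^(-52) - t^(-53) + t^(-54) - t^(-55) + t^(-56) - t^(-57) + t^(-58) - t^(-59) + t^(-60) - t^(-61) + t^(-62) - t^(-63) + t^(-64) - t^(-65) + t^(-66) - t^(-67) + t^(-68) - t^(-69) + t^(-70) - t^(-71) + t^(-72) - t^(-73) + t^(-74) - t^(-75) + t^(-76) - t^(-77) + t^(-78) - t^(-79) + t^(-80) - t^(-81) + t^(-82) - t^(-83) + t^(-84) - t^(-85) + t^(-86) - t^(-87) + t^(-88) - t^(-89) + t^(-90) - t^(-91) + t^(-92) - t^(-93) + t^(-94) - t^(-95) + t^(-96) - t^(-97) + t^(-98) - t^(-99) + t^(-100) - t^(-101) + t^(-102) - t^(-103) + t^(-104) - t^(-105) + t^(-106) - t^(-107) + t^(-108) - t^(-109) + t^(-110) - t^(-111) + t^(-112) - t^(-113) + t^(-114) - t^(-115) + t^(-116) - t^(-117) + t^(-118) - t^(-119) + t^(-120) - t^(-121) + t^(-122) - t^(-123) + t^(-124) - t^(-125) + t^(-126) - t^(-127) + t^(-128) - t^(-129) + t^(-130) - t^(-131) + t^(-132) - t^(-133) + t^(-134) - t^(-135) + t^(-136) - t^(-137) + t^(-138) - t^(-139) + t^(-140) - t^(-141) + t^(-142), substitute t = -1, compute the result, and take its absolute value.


Step 1: The polynomial has 285 terms with alternating signs, exponents from 142 down to -142.
Step 2: Substitute t = -1. The i-th term has coefficient (-1)^i and exponent (m-i),
  so its value is (-1)^i * (-1)^(m-i) = (-1)^m = 1 for every i.
Step 3: All 285 terms equal 1, so Delta(-1) = 285 * (1) = 285
Step 4: |Delta(-1)| = 285

285


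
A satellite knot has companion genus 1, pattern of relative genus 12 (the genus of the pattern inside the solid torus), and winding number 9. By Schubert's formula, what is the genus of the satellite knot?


Schubert: g(satellite) = g_rel(pattern) + |winding| * g(companion),
where g_rel(pattern) is the genus of the pattern relative to the solid torus.
= 12 + 9 * 1
= 12 + 9 = 21

21


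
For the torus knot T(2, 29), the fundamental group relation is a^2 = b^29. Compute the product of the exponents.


The relation is a^2 = b^29.
Product of exponents = 2 * 29
= 58

58


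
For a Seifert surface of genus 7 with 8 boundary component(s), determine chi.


chi = 2 - 2g - b
= 2 - 2*7 - 8
= 2 - 14 - 8 = -20

-20


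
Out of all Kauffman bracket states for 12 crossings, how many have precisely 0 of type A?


We choose which 0 of 12 crossings get A-smoothings.
C(12, 0) = 12! / (0! * 12!)
= 1

1


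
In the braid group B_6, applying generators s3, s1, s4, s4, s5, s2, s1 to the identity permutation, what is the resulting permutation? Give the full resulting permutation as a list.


Starting with identity [1, 2, 3, 4, 5, 6].
Apply generators in sequence:
  After s3: [1, 2, 4, 3, 5, 6]
  After s1: [2, 1, 4, 3, 5, 6]
  After s4: [2, 1, 4, 5, 3, 6]
  After s4: [2, 1, 4, 3, 5, 6]
  After s5: [2, 1, 4, 3, 6, 5]
  After s2: [2, 4, 1, 3, 6, 5]
  After s1: [4, 2, 1, 3, 6, 5]
Final permutation: [4, 2, 1, 3, 6, 5]

[4, 2, 1, 3, 6, 5]


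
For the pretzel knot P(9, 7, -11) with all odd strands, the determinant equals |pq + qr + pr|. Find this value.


Step 1: Compute pq + qr + pr.
pq = 9*7 = 63
qr = 7*(-11) = -77
pr = 9*(-11) = -99
pq + qr + pr = 63 + (-77) + (-99) = -113
Step 2: Take absolute value.
det(P(9,7,-11)) = |-113| = 113

113


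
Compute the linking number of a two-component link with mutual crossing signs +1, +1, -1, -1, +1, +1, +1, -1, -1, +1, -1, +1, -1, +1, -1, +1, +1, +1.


Step 1: Count positive crossings: 11
Step 2: Count negative crossings: 7
Step 3: Sum of signs = 11 - 7 = 4
Step 4: Linking number = sum/2 = 4/2 = 2

2


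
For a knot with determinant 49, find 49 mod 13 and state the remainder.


Step 1: A knot is p-colorable if and only if p divides its determinant.
Step 2: Compute 49 mod 13.
49 = 3 * 13 + 10
Step 3: 49 mod 13 = 10
Step 4: The knot is 13-colorable: no

10


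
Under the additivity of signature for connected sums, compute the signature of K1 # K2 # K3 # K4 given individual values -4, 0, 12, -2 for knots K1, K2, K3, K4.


The signature is additive under connected sum.
signature(K1 # K2 # K3 # K4) = (-4) + (0) + (12) + (-2)
= 6

6


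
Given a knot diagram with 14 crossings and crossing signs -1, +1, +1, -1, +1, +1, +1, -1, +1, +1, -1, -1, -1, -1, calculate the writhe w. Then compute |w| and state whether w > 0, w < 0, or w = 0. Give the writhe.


Step 1: Count positive crossings (+1).
Positive crossings: 7
Step 2: Count negative crossings (-1).
Negative crossings: 7
Step 3: Writhe = (positive) - (negative)
w = 7 - 7 = 0
Step 4: |w| = 0, and w is zero

0


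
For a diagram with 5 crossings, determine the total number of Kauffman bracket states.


Each crossing contributes 2 choices (A-smoothing or B-smoothing).
Total states = 2^5 = 32

32


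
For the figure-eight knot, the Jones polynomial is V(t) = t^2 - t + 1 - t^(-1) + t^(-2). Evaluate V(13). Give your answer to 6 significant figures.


Substituting t = 13 into V(t) = t^2 - t + 1 - t^(-1) + t^(-2):
  (+)t^(2) = 169
  (-)t^(1) = -13
  (+)t^(0) = 1
  (-)t^(-1) = -0.0769231
  (+)t^(-2) = 0.00591716
Sum = (169) + (-13) + (1) + (-0.0769231) + (0.00591716)
= 156.9289941
Rounded to 6 significant figures: 156.929

156.929


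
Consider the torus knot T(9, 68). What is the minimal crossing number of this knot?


For a torus knot T(p, q) with gcd(p,q)=1,
the crossing number is min(p*(q-1), q*(p-1)).
p*(q-1) = 9*67 = 603
q*(p-1) = 68*8 = 544
min(603, 544) = 544

544


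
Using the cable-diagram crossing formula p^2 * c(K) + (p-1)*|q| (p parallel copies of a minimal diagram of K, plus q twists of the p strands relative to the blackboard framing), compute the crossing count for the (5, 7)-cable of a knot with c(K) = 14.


Step 1: Each of the c(K) crossings of the companion diagram becomes p*p = p^2 crossings among the p parallel strands, and each of the |q| twists s_1 s_2 ... s_(p-1) adds (p-1) crossings.
  Crossings = p^2 * c(K) + (p-1)*|q|
Step 2: = 5^2 * 14 + (5-1)*7
Step 3: = 25*14 + 4*7
Step 4: = 350 + 28 = 378

378


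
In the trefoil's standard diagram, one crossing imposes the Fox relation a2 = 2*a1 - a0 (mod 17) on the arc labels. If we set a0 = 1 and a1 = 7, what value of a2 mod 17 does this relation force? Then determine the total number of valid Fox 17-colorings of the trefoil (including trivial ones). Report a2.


Step 1: Apply the given crossing relation 2*a1 - a0 - a2 = 0 (mod 17).
  a2 = 2*a1 - a0 mod 17
  a2 = 2*7 - 1 mod 17
  a2 = 14 - 1 mod 17
  a2 = 13 mod 17 = 13
Step 2: The trefoil has determinant 3.
  Number of Fox p-colorings (p prime) is p^2 if p = 3, else p.
  Since 17 does not divide 3, only trivial (constant) colorings exist.
  (So the trial a0 = 1, a1 = 7 with a0 != a1 does NOT extend to a valid coloring of the whole trefoil: the other two crossing relations require 3*(a1 - a0) = 0 (mod 17), which fails.)
  Total colorings = 17
Step 3: a2 = 13, total Fox 17-colorings = 17

13


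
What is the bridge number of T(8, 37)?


The bridge number of T(p,q) is min(p,q).
min(8, 37) = 8

8


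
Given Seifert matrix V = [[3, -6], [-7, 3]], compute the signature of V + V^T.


Step 1: V + V^T = [[6, -13], [-13, 6]]
Step 2: trace = 12, det = -133
Step 3: Discriminant = 12^2 - 4*(-133) = 676
Step 4: Eigenvalues: 19, -7
Step 5: Signature = (# positive eigenvalues) - (# negative eigenvalues) = 0

0


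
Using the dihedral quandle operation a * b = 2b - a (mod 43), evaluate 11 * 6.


11 * 6 = 2*6 - 11 mod 43
= 12 - 11 mod 43
= 1 mod 43 = 1

1


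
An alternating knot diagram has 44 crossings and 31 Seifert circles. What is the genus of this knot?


For alternating knots, g = (c - s + 1)/2.
= (44 - 31 + 1)/2
= 14/2 = 7

7


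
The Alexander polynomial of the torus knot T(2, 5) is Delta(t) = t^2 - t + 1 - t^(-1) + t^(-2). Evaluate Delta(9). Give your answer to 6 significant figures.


Substituting t = 9 into Delta(t) = t^2 - t + 1 - t^(-1) + t^(-2):
Term values: (81) + (-9) + (1) + (-0.111111) + (0.0123457)
Sum = 72.90123457
Rounded to 6 significant figures: 72.9012

72.9012


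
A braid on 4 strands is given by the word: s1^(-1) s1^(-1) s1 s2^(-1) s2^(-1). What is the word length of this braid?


The word length counts the number of generators (including inverses).
Listing each generator: s1^(-1), s1^(-1), s1, s2^(-1), s2^(-1)
There are 5 generators in this braid word.

5


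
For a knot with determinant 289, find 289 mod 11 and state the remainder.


Step 1: A knot is p-colorable if and only if p divides its determinant.
Step 2: Compute 289 mod 11.
289 = 26 * 11 + 3
Step 3: 289 mod 11 = 3
Step 4: The knot is 11-colorable: no

3


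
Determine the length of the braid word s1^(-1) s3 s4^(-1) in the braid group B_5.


The word length counts the number of generators (including inverses).
Listing each generator: s1^(-1), s3, s4^(-1)
There are 3 generators in this braid word.

3


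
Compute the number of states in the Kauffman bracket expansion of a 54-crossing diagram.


Each crossing contributes 2 choices (A-smoothing or B-smoothing).
Total states = 2^54 = 18014398509481984

18014398509481984


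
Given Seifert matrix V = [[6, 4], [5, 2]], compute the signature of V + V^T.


Step 1: V + V^T = [[12, 9], [9, 4]]
Step 2: trace = 16, det = -33
Step 3: Discriminant = 16^2 - 4*(-33) = 388
Step 4: Eigenvalues: 17.8489, -1.84886
Step 5: Signature = (# positive eigenvalues) - (# negative eigenvalues) = 0

0


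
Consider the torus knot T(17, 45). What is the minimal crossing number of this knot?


For a torus knot T(p, q) with gcd(p,q)=1,
the crossing number is min(p*(q-1), q*(p-1)).
p*(q-1) = 17*44 = 748
q*(p-1) = 45*16 = 720
min(748, 720) = 720

720


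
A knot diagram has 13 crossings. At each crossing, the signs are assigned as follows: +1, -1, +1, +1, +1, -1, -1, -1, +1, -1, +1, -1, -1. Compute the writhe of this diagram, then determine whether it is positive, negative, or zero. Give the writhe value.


Step 1: Count positive crossings (+1).
Positive crossings: 6
Step 2: Count negative crossings (-1).
Negative crossings: 7
Step 3: Writhe = (positive) - (negative)
w = 6 - 7 = -1
Step 4: |w| = 1, and w is negative

-1


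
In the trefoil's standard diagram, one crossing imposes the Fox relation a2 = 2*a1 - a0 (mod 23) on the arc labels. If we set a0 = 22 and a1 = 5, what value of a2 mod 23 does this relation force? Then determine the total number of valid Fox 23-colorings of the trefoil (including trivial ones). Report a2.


Step 1: Apply the given crossing relation 2*a1 - a0 - a2 = 0 (mod 23).
  a2 = 2*a1 - a0 mod 23
  a2 = 2*5 - 22 mod 23
  a2 = 10 - 22 mod 23
  a2 = -12 mod 23 = 11
Step 2: The trefoil has determinant 3.
  Number of Fox p-colorings (p prime) is p^2 if p = 3, else p.
  Since 23 does not divide 3, only trivial (constant) colorings exist.
  (So the trial a0 = 22, a1 = 5 with a0 != a1 does NOT extend to a valid coloring of the whole trefoil: the other two crossing relations require 3*(a1 - a0) = 0 (mod 23), which fails.)
  Total colorings = 23
Step 3: a2 = 11, total Fox 23-colorings = 23

11


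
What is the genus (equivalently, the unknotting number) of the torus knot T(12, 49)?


For a torus knot T(p,q), both the unknotting number and genus equal (p-1)(q-1)/2.
= (12-1)(49-1)/2
= 11*48/2
= 528/2 = 264

264


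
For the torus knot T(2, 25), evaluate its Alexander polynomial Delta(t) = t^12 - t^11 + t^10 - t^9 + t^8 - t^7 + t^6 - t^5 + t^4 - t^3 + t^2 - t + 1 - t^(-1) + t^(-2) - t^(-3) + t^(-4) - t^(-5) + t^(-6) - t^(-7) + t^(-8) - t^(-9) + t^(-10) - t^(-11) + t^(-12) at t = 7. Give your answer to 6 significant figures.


Substituting t = 7 into Delta(t) = t^12 - t^11 + t^10 - t^9 + t^8 - t^7 + t^6 - t^5 + t^4 - t^3 + t^2 - t + 1 - t^(-1) + t^(-2) - t^(-3) + t^(-4) - t^(-5) + t^(-6) - t^(-7) + t^(-8) - t^(-9) + t^(-10) - t^(-11) + t^(-12):
Term values: (13841287201) + (-1977326743) + (282475249) + (-40353607) + (5764801) + (-823543) + (117649) + (-16807) + (2401) + (-343) + (49) + (-7) + (1) + (-0.142857) + (0.0204082) + (-0.00291545) + (0.000416493) + (-5.9499e-05) + (8.49986e-06) + (-1.21427e-06) + (1.73467e-07) + (-2.47809e-08) + (3.54013e-09) + (-5.05733e-10) + (7.22476e-11)
Sum = 1.21111263e+10
Rounded to 6 significant figures: 1.21111e+10

1.21111e+10


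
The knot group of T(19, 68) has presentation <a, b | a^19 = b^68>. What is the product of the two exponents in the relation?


The relation is a^19 = b^68.
Product of exponents = 19 * 68
= 1292

1292


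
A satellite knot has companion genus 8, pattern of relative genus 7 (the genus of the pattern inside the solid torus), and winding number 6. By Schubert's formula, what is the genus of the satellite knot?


Schubert: g(satellite) = g_rel(pattern) + |winding| * g(companion),
where g_rel(pattern) is the genus of the pattern relative to the solid torus.
= 7 + 6 * 8
= 7 + 48 = 55

55


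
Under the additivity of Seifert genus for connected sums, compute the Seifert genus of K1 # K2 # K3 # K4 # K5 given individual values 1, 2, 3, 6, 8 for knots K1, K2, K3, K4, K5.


The Seifert genus is additive under connected sum.
Seifert genus(K1 # K2 # K3 # K4 # K5) = (1) + (2) + (3) + (6) + (8)
= 20

20


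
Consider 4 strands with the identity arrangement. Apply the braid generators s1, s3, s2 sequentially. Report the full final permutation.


Starting with identity [1, 2, 3, 4].
Apply generators in sequence:
  After s1: [2, 1, 3, 4]
  After s3: [2, 1, 4, 3]
  After s2: [2, 4, 1, 3]
Final permutation: [2, 4, 1, 3]

[2, 4, 1, 3]


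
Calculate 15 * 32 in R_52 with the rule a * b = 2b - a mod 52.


15 * 32 = 2*32 - 15 mod 52
= 64 - 15 mod 52
= 49 mod 52 = 49

49


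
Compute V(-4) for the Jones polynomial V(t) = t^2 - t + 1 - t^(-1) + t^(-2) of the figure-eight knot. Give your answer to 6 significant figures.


Substituting t = -4 into V(t) = t^2 - t + 1 - t^(-1) + t^(-2):
  (+)t^(2) = 16
  (-)t^(1) = 4
  (+)t^(0) = 1
  (-)t^(-1) = 0.25
  (+)t^(-2) = 0.0625
Sum = (16) + (4) + (1) + (0.25) + (0.0625)
= 21.3125
Rounded to 6 significant figures: 21.3125

21.3125


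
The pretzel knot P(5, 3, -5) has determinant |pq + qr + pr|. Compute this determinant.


Step 1: Compute pq + qr + pr.
pq = 5*3 = 15
qr = 3*(-5) = -15
pr = 5*(-5) = -25
pq + qr + pr = 15 + (-15) + (-25) = -25
Step 2: Take absolute value.
det(P(5,3,-5)) = |-25| = 25

25


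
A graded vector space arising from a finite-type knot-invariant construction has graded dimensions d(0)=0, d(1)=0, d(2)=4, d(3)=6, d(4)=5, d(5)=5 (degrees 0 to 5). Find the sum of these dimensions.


Total dimension = d(0) + d(1) + ... + d(5)
= 0 + 0 + 4 + 6 + 5 + 5
= 20

20


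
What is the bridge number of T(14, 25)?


The bridge number of T(p,q) is min(p,q).
min(14, 25) = 14

14


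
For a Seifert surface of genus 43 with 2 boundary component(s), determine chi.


chi = 2 - 2g - b
= 2 - 2*43 - 2
= 2 - 86 - 2 = -86

-86


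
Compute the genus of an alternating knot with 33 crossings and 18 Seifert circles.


For alternating knots, g = (c - s + 1)/2.
= (33 - 18 + 1)/2
= 16/2 = 8

8


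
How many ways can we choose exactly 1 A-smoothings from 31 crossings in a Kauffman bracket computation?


We choose which 1 of 31 crossings get A-smoothings.
C(31, 1) = 31! / (1! * 30!)
= 31

31


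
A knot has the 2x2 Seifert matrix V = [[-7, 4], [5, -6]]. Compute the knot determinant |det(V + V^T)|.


Step 1: Form V + V^T where V = [[-7, 4], [5, -6]]
  V^T = [[-7, 5], [4, -6]]
  V + V^T = [[-14, 9], [9, -12]]
Step 2: det(V + V^T) = (-14)*(-12) - 9*9
  = 168 - 81 = 87
Step 3: Knot determinant = |det(V + V^T)| = |87| = 87

87


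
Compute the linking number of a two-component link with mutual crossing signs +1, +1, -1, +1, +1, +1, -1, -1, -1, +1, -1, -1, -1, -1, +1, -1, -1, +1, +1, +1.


Step 1: Count positive crossings: 10
Step 2: Count negative crossings: 10
Step 3: Sum of signs = 10 - 10 = 0
Step 4: Linking number = sum/2 = 0/2 = 0

0


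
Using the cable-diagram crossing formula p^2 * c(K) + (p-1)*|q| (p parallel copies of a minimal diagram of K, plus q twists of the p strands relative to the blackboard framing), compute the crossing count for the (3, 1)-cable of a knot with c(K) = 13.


Step 1: Each of the c(K) crossings of the companion diagram becomes p*p = p^2 crossings among the p parallel strands, and each of the |q| twists s_1 s_2 ... s_(p-1) adds (p-1) crossings.
  Crossings = p^2 * c(K) + (p-1)*|q|
Step 2: = 3^2 * 13 + (3-1)*1
Step 3: = 9*13 + 2*1
Step 4: = 117 + 2 = 119

119


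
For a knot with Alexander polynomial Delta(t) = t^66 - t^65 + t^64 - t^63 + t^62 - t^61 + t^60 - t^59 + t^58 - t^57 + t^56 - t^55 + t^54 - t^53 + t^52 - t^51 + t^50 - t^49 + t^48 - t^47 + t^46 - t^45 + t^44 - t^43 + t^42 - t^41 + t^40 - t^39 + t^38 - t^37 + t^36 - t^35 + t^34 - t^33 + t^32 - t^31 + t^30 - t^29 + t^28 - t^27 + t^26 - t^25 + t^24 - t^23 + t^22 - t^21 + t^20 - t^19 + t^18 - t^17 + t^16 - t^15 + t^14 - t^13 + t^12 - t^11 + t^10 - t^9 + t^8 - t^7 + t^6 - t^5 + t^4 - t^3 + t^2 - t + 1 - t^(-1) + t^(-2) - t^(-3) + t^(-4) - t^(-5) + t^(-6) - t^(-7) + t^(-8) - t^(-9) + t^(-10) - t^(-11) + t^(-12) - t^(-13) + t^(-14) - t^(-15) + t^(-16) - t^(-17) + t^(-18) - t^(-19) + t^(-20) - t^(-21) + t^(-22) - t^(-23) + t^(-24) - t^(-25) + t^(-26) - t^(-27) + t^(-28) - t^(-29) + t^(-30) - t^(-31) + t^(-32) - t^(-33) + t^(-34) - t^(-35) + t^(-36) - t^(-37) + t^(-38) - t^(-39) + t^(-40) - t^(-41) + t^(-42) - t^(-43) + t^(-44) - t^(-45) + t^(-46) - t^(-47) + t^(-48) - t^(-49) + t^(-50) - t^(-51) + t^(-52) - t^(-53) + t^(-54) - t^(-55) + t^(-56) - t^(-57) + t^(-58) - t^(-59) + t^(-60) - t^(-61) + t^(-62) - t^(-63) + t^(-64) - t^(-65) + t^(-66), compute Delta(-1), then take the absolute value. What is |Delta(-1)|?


Step 1: The polynomial has 133 terms with alternating signs, exponents from 66 down to -66.
Step 2: Substitute t = -1. The i-th term has coefficient (-1)^i and exponent (m-i),
  so its value is (-1)^i * (-1)^(m-i) = (-1)^m = 1 for every i.
Step 3: All 133 terms equal 1, so Delta(-1) = 133 * (1) = 133
Step 4: |Delta(-1)| = 133

133


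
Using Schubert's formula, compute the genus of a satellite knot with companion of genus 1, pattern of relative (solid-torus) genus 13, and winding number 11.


Schubert: g(satellite) = g_rel(pattern) + |winding| * g(companion),
where g_rel(pattern) is the genus of the pattern relative to the solid torus.
= 13 + 11 * 1
= 13 + 11 = 24

24


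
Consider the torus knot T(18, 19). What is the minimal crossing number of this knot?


For a torus knot T(p, q) with gcd(p,q)=1,
the crossing number is min(p*(q-1), q*(p-1)).
p*(q-1) = 18*18 = 324
q*(p-1) = 19*17 = 323
min(324, 323) = 323

323


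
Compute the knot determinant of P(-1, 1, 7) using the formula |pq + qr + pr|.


Step 1: Compute pq + qr + pr.
pq = (-1)*1 = -1
qr = 1*7 = 7
pr = (-1)*7 = -7
pq + qr + pr = -1 + 7 + (-7) = -1
Step 2: Take absolute value.
det(P(-1,1,7)) = |-1| = 1

1


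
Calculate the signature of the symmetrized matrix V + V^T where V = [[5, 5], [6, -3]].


Step 1: V + V^T = [[10, 11], [11, -6]]
Step 2: trace = 4, det = -181
Step 3: Discriminant = 4^2 - 4*(-181) = 740
Step 4: Eigenvalues: 15.6015, -11.6015
Step 5: Signature = (# positive eigenvalues) - (# negative eigenvalues) = 0

0


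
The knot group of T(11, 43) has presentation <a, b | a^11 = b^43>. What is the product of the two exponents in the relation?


The relation is a^11 = b^43.
Product of exponents = 11 * 43
= 473

473


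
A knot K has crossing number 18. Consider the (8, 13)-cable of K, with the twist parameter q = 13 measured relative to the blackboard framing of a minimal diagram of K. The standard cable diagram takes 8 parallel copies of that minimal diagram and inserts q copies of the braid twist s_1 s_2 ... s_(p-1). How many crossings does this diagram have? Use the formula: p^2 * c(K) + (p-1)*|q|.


Step 1: Each of the c(K) crossings of the companion diagram becomes p*p = p^2 crossings among the p parallel strands, and each of the |q| twists s_1 s_2 ... s_(p-1) adds (p-1) crossings.
  Crossings = p^2 * c(K) + (p-1)*|q|
Step 2: = 8^2 * 18 + (8-1)*13
Step 3: = 64*18 + 7*13
Step 4: = 1152 + 91 = 1243

1243


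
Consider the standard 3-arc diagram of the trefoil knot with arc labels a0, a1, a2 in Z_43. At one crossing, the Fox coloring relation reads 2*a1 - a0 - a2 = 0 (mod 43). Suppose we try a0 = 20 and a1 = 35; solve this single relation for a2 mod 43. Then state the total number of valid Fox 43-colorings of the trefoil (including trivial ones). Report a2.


Step 1: Apply the given crossing relation 2*a1 - a0 - a2 = 0 (mod 43).
  a2 = 2*a1 - a0 mod 43
  a2 = 2*35 - 20 mod 43
  a2 = 70 - 20 mod 43
  a2 = 50 mod 43 = 7
Step 2: The trefoil has determinant 3.
  Number of Fox p-colorings (p prime) is p^2 if p = 3, else p.
  Since 43 does not divide 3, only trivial (constant) colorings exist.
  (So the trial a0 = 20, a1 = 35 with a0 != a1 does NOT extend to a valid coloring of the whole trefoil: the other two crossing relations require 3*(a1 - a0) = 0 (mod 43), which fails.)
  Total colorings = 43
Step 3: a2 = 7, total Fox 43-colorings = 43

7


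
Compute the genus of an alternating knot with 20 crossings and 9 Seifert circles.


For alternating knots, g = (c - s + 1)/2.
= (20 - 9 + 1)/2
= 12/2 = 6

6


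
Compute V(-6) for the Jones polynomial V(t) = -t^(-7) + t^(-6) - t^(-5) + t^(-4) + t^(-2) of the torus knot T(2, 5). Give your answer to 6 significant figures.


Substituting t = -6 into V(t) = -t^(-7) + t^(-6) - t^(-5) + t^(-4) + t^(-2):
  (-)t^(-7) = 3.57225e-06
  (+)t^(-6) = 2.14335e-05
  (-)t^(-5) = 0.000128601
  (+)t^(-4) = 0.000771605
  (+)t^(-2) = 0.0277778
Sum = (3.57225e-06) + (2.14335e-05) + (0.000128601) + (0.000771605) + (0.0277778)
= 0.02870298925
Rounded to 6 significant figures: 0.028703

0.028703


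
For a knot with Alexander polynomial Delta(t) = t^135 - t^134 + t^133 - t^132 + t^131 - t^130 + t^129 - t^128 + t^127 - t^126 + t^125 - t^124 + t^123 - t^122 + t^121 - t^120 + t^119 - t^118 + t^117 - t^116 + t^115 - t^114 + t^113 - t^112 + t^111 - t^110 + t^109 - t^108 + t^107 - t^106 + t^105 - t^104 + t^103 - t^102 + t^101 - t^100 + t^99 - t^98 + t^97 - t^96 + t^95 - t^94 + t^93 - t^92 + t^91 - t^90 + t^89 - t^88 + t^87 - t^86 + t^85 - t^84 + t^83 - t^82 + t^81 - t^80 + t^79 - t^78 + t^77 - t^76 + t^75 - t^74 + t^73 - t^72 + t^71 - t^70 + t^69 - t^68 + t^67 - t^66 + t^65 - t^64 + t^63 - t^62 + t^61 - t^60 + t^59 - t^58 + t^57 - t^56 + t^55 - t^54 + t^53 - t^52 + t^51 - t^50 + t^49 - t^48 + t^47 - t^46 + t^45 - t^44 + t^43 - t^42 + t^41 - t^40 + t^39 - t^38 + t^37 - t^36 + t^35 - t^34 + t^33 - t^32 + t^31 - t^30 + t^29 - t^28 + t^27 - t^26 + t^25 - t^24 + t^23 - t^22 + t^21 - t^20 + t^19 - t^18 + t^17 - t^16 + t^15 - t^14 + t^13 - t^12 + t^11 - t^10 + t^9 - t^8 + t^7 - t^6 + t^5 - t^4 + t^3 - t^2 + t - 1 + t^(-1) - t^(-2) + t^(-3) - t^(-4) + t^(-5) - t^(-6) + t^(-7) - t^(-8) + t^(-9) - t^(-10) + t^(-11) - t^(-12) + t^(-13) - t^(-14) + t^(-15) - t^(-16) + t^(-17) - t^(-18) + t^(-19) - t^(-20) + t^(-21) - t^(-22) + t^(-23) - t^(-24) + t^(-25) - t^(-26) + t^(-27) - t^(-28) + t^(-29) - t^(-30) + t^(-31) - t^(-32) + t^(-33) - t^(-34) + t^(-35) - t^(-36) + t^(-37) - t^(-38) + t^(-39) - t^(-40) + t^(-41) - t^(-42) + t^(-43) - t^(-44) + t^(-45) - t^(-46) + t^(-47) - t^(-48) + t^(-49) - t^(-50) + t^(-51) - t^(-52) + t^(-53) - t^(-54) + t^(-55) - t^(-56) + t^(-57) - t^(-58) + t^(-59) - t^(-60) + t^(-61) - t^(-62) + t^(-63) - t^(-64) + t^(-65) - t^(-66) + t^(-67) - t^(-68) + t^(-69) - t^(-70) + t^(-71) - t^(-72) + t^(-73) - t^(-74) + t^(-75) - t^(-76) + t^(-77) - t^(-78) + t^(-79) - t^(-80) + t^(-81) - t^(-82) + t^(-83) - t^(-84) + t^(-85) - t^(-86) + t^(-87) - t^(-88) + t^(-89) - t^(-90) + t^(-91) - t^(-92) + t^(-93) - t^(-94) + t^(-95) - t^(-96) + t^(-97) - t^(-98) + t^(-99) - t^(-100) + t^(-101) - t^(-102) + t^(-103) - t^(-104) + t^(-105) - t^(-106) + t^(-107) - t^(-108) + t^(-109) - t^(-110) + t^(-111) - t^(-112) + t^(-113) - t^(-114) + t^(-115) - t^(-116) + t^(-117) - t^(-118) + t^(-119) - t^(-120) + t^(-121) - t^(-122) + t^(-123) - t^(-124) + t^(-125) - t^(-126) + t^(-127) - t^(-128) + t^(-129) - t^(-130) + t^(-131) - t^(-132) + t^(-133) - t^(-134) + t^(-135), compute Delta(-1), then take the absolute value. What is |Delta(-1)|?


Step 1: The polynomial has 271 terms with alternating signs, exponents from 135 down to -135.
Step 2: Substitute t = -1. The i-th term has coefficient (-1)^i and exponent (m-i),
  so its value is (-1)^i * (-1)^(m-i) = (-1)^m = -1 for every i.
Step 3: All 271 terms equal -1, so Delta(-1) = 271 * (-1) = -271
Step 4: |Delta(-1)| = 271

271


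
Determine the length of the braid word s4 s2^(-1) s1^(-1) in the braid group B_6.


The word length counts the number of generators (including inverses).
Listing each generator: s4, s2^(-1), s1^(-1)
There are 3 generators in this braid word.

3


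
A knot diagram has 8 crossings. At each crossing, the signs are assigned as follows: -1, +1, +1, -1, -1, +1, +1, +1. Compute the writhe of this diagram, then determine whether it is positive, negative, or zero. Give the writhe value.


Step 1: Count positive crossings (+1).
Positive crossings: 5
Step 2: Count negative crossings (-1).
Negative crossings: 3
Step 3: Writhe = (positive) - (negative)
w = 5 - 3 = 2
Step 4: |w| = 2, and w is positive

2


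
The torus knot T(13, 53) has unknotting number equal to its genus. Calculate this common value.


For a torus knot T(p,q), both the unknotting number and genus equal (p-1)(q-1)/2.
= (13-1)(53-1)/2
= 12*52/2
= 624/2 = 312

312


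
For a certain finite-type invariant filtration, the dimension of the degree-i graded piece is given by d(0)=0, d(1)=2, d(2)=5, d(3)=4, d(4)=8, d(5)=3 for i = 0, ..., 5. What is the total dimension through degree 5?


Total dimension = d(0) + d(1) + ... + d(5)
= 0 + 2 + 5 + 4 + 8 + 3
= 22

22


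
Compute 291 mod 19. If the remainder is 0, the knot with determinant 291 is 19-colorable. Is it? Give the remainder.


Step 1: A knot is p-colorable if and only if p divides its determinant.
Step 2: Compute 291 mod 19.
291 = 15 * 19 + 6
Step 3: 291 mod 19 = 6
Step 4: The knot is 19-colorable: no

6


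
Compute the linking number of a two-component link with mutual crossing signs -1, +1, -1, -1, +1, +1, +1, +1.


Step 1: Count positive crossings: 5
Step 2: Count negative crossings: 3
Step 3: Sum of signs = 5 - 3 = 2
Step 4: Linking number = sum/2 = 2/2 = 1

1


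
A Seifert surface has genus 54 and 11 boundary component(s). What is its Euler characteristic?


chi = 2 - 2g - b
= 2 - 2*54 - 11
= 2 - 108 - 11 = -117

-117


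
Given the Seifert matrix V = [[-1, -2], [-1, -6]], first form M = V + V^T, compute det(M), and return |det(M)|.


Step 1: Form V + V^T where V = [[-1, -2], [-1, -6]]
  V^T = [[-1, -1], [-2, -6]]
  V + V^T = [[-2, -3], [-3, -12]]
Step 2: det(V + V^T) = (-2)*(-12) - (-3)*(-3)
  = 24 - 9 = 15
Step 3: Knot determinant = |det(V + V^T)| = |15| = 15

15


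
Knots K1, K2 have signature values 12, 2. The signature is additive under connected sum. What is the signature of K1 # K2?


The signature is additive under connected sum.
signature(K1 # K2) = (12) + (2)
= 14

14


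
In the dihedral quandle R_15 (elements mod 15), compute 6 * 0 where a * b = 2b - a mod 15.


6 * 0 = 2*0 - 6 mod 15
= 0 - 6 mod 15
= -6 mod 15 = 9

9


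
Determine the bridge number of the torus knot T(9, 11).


The bridge number of T(p,q) is min(p,q).
min(9, 11) = 9

9


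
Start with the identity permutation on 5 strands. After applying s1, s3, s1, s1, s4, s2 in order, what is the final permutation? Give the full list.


Starting with identity [1, 2, 3, 4, 5].
Apply generators in sequence:
  After s1: [2, 1, 3, 4, 5]
  After s3: [2, 1, 4, 3, 5]
  After s1: [1, 2, 4, 3, 5]
  After s1: [2, 1, 4, 3, 5]
  After s4: [2, 1, 4, 5, 3]
  After s2: [2, 4, 1, 5, 3]
Final permutation: [2, 4, 1, 5, 3]

[2, 4, 1, 5, 3]


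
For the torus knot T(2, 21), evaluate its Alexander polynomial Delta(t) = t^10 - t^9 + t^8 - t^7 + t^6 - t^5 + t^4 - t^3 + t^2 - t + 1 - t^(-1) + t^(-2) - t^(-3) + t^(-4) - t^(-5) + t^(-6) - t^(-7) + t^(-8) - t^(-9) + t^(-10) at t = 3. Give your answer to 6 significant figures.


Substituting t = 3 into Delta(t) = t^10 - t^9 + t^8 - t^7 + t^6 - t^5 + t^4 - t^3 + t^2 - t + 1 - t^(-1) + t^(-2) - t^(-3) + t^(-4) - t^(-5) + t^(-6) - t^(-7) + t^(-8) - t^(-9) + t^(-10):
Term values: (59049) + (-19683) + (6561) + (-2187) + (729) + (-243) + (81) + (-27) + (9) + (-3) + (1) + (-0.333333) + (0.111111) + (-0.037037) + (0.0123457) + (-0.00411523) + (0.00137174) + (-0.000457247) + (0.000152416) + (-5.08053e-05) + (1.69351e-05)
Sum = 44286.75
Rounded to 6 significant figures: 44286.8

44286.8


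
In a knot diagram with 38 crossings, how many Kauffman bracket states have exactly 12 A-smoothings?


We choose which 12 of 38 crossings get A-smoothings.
C(38, 12) = 38! / (12! * 26!)
= 2707475148

2707475148


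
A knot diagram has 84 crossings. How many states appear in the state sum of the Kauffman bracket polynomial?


Each crossing contributes 2 choices (A-smoothing or B-smoothing).
Total states = 2^84 = 19342813113834066795298816

19342813113834066795298816


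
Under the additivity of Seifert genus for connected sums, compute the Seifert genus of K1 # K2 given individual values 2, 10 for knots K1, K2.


The Seifert genus is additive under connected sum.
Seifert genus(K1 # K2) = (2) + (10)
= 12

12


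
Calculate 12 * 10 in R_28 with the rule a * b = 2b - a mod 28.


12 * 10 = 2*10 - 12 mod 28
= 20 - 12 mod 28
= 8 mod 28 = 8

8


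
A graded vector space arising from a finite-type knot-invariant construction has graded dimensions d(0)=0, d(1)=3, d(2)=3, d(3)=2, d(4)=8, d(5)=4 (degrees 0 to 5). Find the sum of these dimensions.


Total dimension = d(0) + d(1) + ... + d(5)
= 0 + 3 + 3 + 2 + 8 + 4
= 20

20


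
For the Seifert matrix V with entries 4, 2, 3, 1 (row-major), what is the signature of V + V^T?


Step 1: V + V^T = [[8, 5], [5, 2]]
Step 2: trace = 10, det = -9
Step 3: Discriminant = 10^2 - 4*(-9) = 136
Step 4: Eigenvalues: 10.831, -0.830952
Step 5: Signature = (# positive eigenvalues) - (# negative eigenvalues) = 0

0


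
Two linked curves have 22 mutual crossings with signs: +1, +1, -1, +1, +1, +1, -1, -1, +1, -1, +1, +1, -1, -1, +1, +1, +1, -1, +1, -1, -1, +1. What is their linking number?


Step 1: Count positive crossings: 13
Step 2: Count negative crossings: 9
Step 3: Sum of signs = 13 - 9 = 4
Step 4: Linking number = sum/2 = 4/2 = 2

2


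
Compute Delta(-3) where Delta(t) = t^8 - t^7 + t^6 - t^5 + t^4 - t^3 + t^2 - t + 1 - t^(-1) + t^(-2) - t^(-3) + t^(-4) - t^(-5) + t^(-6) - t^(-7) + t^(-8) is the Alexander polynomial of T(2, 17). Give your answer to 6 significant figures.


Substituting t = -3 into Delta(t) = t^8 - t^7 + t^6 - t^5 + t^4 - t^3 + t^2 - t + 1 - t^(-1) + t^(-2) - t^(-3) + t^(-4) - t^(-5) + t^(-6) - t^(-7) + t^(-8):
Term values: (6561) + (2187) + (729) + (243) + (81) + (27) + (9) + (3) + (1) + (0.333333) + (0.111111) + (0.037037) + (0.0123457) + (0.00411523) + (0.00137174) + (0.000457247) + (0.000152416)
Sum = 9841.499924
Rounded to 6 significant figures: 9841.5

9841.5


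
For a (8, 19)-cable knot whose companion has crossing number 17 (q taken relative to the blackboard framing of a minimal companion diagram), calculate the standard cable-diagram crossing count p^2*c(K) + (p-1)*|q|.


Step 1: Each of the c(K) crossings of the companion diagram becomes p*p = p^2 crossings among the p parallel strands, and each of the |q| twists s_1 s_2 ... s_(p-1) adds (p-1) crossings.
  Crossings = p^2 * c(K) + (p-1)*|q|
Step 2: = 8^2 * 17 + (8-1)*19
Step 3: = 64*17 + 7*19
Step 4: = 1088 + 133 = 1221

1221


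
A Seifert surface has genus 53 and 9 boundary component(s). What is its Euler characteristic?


chi = 2 - 2g - b
= 2 - 2*53 - 9
= 2 - 106 - 9 = -113

-113


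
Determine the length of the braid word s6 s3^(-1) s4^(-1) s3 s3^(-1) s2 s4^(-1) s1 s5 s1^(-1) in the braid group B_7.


The word length counts the number of generators (including inverses).
Listing each generator: s6, s3^(-1), s4^(-1), s3, s3^(-1), s2, s4^(-1), s1, s5, s1^(-1)
There are 10 generators in this braid word.

10


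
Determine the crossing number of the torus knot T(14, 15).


For a torus knot T(p, q) with gcd(p,q)=1,
the crossing number is min(p*(q-1), q*(p-1)).
p*(q-1) = 14*14 = 196
q*(p-1) = 15*13 = 195
min(196, 195) = 195

195


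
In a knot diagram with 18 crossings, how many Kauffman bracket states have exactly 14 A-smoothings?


We choose which 14 of 18 crossings get A-smoothings.
C(18, 14) = 18! / (14! * 4!)
= 3060

3060


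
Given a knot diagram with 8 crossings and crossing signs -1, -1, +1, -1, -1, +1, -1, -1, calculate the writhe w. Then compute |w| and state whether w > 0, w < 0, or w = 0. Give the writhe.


Step 1: Count positive crossings (+1).
Positive crossings: 2
Step 2: Count negative crossings (-1).
Negative crossings: 6
Step 3: Writhe = (positive) - (negative)
w = 2 - 6 = -4
Step 4: |w| = 4, and w is negative

-4


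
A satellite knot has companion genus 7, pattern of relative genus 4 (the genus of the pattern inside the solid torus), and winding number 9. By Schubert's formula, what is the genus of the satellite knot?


Schubert: g(satellite) = g_rel(pattern) + |winding| * g(companion),
where g_rel(pattern) is the genus of the pattern relative to the solid torus.
= 4 + 9 * 7
= 4 + 63 = 67

67


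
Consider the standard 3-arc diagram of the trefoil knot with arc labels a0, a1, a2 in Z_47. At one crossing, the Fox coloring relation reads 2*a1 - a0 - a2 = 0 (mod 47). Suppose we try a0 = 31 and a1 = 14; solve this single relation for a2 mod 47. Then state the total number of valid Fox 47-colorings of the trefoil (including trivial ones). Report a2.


Step 1: Apply the given crossing relation 2*a1 - a0 - a2 = 0 (mod 47).
  a2 = 2*a1 - a0 mod 47
  a2 = 2*14 - 31 mod 47
  a2 = 28 - 31 mod 47
  a2 = -3 mod 47 = 44
Step 2: The trefoil has determinant 3.
  Number of Fox p-colorings (p prime) is p^2 if p = 3, else p.
  Since 47 does not divide 3, only trivial (constant) colorings exist.
  (So the trial a0 = 31, a1 = 14 with a0 != a1 does NOT extend to a valid coloring of the whole trefoil: the other two crossing relations require 3*(a1 - a0) = 0 (mod 47), which fails.)
  Total colorings = 47
Step 3: a2 = 44, total Fox 47-colorings = 47

44


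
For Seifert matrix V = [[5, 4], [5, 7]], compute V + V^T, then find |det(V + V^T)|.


Step 1: Form V + V^T where V = [[5, 4], [5, 7]]
  V^T = [[5, 5], [4, 7]]
  V + V^T = [[10, 9], [9, 14]]
Step 2: det(V + V^T) = 10*14 - 9*9
  = 140 - 81 = 59
Step 3: Knot determinant = |det(V + V^T)| = |59| = 59

59


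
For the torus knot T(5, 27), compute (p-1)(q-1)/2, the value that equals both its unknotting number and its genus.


For a torus knot T(p,q), both the unknotting number and genus equal (p-1)(q-1)/2.
= (5-1)(27-1)/2
= 4*26/2
= 104/2 = 52

52


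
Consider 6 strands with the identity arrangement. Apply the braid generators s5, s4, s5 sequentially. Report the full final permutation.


Starting with identity [1, 2, 3, 4, 5, 6].
Apply generators in sequence:
  After s5: [1, 2, 3, 4, 6, 5]
  After s4: [1, 2, 3, 6, 4, 5]
  After s5: [1, 2, 3, 6, 5, 4]
Final permutation: [1, 2, 3, 6, 5, 4]

[1, 2, 3, 6, 5, 4]


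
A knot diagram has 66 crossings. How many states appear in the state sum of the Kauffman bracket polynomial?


Each crossing contributes 2 choices (A-smoothing or B-smoothing).
Total states = 2^66 = 73786976294838206464

73786976294838206464


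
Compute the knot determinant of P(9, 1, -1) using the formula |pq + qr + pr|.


Step 1: Compute pq + qr + pr.
pq = 9*1 = 9
qr = 1*(-1) = -1
pr = 9*(-1) = -9
pq + qr + pr = 9 + (-1) + (-9) = -1
Step 2: Take absolute value.
det(P(9,1,-1)) = |-1| = 1

1


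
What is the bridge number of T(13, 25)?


The bridge number of T(p,q) is min(p,q).
min(13, 25) = 13

13


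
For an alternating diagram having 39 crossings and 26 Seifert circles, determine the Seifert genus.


For alternating knots, g = (c - s + 1)/2.
= (39 - 26 + 1)/2
= 14/2 = 7

7


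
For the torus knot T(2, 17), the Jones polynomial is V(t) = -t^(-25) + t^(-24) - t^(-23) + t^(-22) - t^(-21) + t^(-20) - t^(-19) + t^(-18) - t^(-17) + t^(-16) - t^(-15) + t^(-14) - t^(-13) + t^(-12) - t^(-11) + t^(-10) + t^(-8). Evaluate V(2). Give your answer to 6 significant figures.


Substituting t = 2 into V(t) = -t^(-25) + t^(-24) - t^(-23) + t^(-22) - t^(-21) + t^(-20) - t^(-19) + t^(-18) - t^(-17) + t^(-16) - t^(-15) + t^(-14) - t^(-13) + t^(-12) - t^(-11) + t^(-10) + t^(-8):
  (-)t^(-25) = -2.98023e-08
  (+)t^(-24) = 5.96046e-08
  (-)t^(-23) = -1.19209e-07
  (+)t^(-22) = 2.38419e-07
  (-)t^(-21) = -4.76837e-07
  (+)t^(-20) = 9.53674e-07
  (-)t^(-19) = -1.90735e-06
  (+)t^(-18) = 3.8147e-06
  (-)t^(-17) = -7.62939e-06
  (+)t^(-16) = 1.52588e-05
  (-)t^(-15) = -3.05176e-05
  (+)t^(-14) = 6.10352e-05
  (-)t^(-13) = -0.00012207
  (+)t^(-12) = 0.000244141
  (-)t^(-11) = -0.000488281
  (+)t^(-10) = 0.000976562
  (+)t^(-8) = 0.00390625
Sum = (-2.98023e-08) + (5.96046e-08) + (-1.19209e-07) + (2.38419e-07) + (-4.76837e-07) + (9.53674e-07) + (-1.90735e-06) + (3.8147e-06) + (-7.62939e-06) + (1.52588e-05) + (-3.05176e-05) + (6.10352e-05) + (-0.00012207) + (0.000244141) + (-0.000488281) + (0.000976562) + (0.00390625)
= 0.004557281733
Rounded to 6 significant figures: 0.00455728

0.00455728


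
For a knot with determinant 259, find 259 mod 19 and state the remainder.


Step 1: A knot is p-colorable if and only if p divides its determinant.
Step 2: Compute 259 mod 19.
259 = 13 * 19 + 12
Step 3: 259 mod 19 = 12
Step 4: The knot is 19-colorable: no

12


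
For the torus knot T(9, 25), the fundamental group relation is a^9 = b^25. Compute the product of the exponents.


The relation is a^9 = b^25.
Product of exponents = 9 * 25
= 225

225


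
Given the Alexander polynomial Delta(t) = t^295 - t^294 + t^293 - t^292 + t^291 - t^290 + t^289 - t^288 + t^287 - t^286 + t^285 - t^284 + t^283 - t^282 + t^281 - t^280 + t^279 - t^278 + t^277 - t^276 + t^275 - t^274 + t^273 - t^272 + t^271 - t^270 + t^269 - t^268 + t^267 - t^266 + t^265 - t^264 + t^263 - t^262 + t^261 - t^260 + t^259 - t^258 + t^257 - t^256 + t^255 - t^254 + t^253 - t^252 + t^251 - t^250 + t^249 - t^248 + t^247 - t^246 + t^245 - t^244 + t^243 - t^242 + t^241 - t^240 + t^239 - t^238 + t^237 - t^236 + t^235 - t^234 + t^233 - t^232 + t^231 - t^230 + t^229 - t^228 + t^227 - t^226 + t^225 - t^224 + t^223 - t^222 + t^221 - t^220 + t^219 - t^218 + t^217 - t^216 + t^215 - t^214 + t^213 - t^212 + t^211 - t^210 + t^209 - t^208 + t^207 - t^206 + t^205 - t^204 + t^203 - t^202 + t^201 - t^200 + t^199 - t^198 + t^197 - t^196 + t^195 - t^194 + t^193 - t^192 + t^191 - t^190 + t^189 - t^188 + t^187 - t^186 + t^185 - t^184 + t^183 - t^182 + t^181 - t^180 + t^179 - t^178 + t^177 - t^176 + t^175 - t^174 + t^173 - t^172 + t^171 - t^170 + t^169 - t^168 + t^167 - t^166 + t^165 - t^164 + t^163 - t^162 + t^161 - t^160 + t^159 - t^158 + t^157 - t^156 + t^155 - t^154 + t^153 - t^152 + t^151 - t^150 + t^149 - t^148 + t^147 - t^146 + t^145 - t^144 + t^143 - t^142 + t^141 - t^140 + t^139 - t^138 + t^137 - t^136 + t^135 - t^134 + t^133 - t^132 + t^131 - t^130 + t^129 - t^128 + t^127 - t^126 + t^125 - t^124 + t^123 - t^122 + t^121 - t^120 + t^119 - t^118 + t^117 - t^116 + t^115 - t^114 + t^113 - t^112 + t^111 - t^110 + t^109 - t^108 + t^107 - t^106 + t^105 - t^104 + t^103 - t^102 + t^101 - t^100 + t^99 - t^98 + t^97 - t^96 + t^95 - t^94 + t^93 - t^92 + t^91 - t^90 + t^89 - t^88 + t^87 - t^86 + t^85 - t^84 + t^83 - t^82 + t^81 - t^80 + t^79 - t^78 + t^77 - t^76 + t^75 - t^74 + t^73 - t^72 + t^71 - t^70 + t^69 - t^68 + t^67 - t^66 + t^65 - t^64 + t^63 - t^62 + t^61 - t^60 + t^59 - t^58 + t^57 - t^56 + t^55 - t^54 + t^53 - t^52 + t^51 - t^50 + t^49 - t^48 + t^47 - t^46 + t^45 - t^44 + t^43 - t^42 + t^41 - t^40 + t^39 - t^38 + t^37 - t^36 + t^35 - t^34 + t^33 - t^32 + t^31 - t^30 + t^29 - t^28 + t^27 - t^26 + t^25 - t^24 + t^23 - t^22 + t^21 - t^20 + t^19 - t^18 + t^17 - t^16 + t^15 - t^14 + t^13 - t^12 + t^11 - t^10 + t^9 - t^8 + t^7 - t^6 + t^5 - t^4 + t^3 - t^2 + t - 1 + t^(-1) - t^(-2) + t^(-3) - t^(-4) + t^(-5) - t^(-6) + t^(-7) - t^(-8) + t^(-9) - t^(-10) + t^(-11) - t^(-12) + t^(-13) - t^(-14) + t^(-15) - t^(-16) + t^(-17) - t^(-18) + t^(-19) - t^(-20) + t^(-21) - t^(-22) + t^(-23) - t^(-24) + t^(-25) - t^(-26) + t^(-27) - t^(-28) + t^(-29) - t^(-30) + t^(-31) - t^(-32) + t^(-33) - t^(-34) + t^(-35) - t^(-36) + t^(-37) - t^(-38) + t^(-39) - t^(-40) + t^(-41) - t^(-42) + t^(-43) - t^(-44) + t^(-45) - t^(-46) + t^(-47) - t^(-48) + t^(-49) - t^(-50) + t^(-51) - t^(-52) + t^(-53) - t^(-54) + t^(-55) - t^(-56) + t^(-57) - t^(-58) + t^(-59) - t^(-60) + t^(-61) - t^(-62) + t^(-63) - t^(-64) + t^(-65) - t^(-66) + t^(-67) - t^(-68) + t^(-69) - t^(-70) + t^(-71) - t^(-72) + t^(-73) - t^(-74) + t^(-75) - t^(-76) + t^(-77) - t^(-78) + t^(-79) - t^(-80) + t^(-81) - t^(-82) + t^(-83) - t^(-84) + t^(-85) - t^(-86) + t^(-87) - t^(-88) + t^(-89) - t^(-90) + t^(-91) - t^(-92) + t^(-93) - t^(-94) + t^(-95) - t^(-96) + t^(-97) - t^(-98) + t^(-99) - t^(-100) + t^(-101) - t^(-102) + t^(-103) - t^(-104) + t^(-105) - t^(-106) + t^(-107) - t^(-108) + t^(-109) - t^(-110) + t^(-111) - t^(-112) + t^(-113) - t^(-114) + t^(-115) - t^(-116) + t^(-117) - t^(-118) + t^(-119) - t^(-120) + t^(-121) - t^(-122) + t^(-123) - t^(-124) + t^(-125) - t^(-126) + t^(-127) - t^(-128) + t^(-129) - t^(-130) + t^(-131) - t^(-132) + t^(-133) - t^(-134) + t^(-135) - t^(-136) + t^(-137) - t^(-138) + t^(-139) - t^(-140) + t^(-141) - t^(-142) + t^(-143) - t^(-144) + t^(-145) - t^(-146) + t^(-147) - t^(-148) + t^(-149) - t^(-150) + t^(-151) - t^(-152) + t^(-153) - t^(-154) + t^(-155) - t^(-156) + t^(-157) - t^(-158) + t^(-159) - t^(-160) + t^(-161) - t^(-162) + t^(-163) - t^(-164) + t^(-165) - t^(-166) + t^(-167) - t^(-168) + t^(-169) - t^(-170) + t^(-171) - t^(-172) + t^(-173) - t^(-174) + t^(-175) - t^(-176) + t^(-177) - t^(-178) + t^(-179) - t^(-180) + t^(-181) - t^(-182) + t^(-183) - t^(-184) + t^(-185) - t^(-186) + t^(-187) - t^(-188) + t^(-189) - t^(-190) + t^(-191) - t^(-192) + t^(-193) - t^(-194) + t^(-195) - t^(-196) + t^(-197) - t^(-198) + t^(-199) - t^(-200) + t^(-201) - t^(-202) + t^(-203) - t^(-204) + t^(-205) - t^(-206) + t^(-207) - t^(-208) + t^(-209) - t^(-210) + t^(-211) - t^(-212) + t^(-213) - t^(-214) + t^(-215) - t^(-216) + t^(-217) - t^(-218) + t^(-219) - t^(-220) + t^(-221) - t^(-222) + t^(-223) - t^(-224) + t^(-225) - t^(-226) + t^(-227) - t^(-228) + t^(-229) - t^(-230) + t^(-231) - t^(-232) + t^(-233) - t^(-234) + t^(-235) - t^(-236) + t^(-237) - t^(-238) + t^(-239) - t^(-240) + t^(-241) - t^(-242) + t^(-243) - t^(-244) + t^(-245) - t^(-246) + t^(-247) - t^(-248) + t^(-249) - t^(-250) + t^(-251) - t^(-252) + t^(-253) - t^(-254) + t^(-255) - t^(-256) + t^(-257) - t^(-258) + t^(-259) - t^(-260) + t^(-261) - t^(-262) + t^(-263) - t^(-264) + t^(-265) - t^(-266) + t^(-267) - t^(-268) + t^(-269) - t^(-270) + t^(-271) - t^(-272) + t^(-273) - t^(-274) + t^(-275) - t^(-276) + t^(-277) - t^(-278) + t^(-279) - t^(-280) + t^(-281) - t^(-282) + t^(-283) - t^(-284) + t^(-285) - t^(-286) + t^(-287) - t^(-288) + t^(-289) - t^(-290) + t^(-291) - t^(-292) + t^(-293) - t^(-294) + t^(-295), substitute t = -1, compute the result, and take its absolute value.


Step 1: The polynomial has 591 terms with alternating signs, exponents from 295 down to -295.
Step 2: Substitute t = -1. The i-th term has coefficient (-1)^i and exponent (m-i),
  so its value is (-1)^i * (-1)^(m-i) = (-1)^m = -1 for every i.
Step 3: All 591 terms equal -1, so Delta(-1) = 591 * (-1) = -591
Step 4: |Delta(-1)| = 591

591
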